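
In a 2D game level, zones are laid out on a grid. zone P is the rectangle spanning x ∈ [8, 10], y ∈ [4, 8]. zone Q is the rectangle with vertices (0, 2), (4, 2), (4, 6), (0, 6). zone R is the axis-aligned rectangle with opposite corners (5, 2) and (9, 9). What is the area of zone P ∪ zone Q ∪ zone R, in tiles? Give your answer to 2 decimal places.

48.00

By inclusion–exclusion:
Individual areas: |zone P| = 8, |zone Q| = 16, |zone R| = 28.
|zone P∩zone Q| = 0 (no overlap).
|zone P∩zone R|: x∈[8,9], y∈[4,8] → 1·4 = 4.
|zone Q∩zone R| = 0 (no overlap).
|zone P∩zone Q∩zone R| = 0.
|zone P ∪ zone Q ∪ zone R| = 52 − 4 + 0 = 48.00.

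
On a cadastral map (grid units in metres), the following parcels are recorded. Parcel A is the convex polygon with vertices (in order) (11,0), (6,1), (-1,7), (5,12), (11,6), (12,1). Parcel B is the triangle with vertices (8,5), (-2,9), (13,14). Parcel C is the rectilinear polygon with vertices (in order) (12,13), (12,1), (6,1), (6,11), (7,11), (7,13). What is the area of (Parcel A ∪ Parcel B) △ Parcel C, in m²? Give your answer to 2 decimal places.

63.43

|Parcel A ∪ Parcel B| = 107.9161.
|(Parcel A ∪ Parcel B) ∩ Parcel C| = 57.2429.
|(Parcel A ∪ Parcel B) △ Parcel C| = 107.9161 + 70 − 114.4857 = 63.43.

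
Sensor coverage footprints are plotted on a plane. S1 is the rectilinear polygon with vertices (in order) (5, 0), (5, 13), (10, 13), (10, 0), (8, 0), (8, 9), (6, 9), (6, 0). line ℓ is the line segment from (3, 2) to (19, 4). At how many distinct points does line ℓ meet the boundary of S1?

The segment meets the boundary at (10,2.875), (8,2.625), (6,2.375), (5,2.25).

4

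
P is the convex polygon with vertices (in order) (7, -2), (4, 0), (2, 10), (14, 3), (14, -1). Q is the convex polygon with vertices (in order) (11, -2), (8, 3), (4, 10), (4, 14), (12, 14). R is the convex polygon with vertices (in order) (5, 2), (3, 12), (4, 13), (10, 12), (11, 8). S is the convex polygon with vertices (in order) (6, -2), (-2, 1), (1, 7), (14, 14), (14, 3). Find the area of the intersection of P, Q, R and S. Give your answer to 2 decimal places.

5.23

The intersection is the polygon with vertices (8.947,5.947), (7.273,4.273), (5,8.25).
By the shoelace formula its area is 5.23.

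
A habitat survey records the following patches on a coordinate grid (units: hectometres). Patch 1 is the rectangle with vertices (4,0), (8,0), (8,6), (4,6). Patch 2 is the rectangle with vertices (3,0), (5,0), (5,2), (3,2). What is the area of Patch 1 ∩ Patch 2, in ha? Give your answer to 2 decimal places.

|Patch 1∩Patch 2|: x∈[4,5], y∈[0,2] → 1·2 = 2.

2.00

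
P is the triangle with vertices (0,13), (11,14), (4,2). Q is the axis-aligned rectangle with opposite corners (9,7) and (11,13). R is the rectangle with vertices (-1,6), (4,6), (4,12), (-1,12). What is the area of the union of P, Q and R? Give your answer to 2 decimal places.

87.51

By inclusion–exclusion:
Individual areas: |P| = 62.5, |Q| = 12, |R| = 30.
|P∩Q| = 1.7202.
|P∩R| = 15.2727.
|Q∩R| = 0 (no overlap).
|P∩Q∩R| = 0.
|P ∪ Q ∪ R| = 104.5 − 16.993 + 0 = 87.51.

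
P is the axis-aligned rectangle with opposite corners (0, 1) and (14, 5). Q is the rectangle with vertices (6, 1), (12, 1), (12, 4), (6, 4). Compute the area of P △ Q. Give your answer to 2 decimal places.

|P∩Q|: x∈[6,12], y∈[1,4] → 6·3 = 18.
|P △ Q| = |P| + |Q| − 2·|P∩Q| = 56 + 18 − 36 = 38.00.

38.00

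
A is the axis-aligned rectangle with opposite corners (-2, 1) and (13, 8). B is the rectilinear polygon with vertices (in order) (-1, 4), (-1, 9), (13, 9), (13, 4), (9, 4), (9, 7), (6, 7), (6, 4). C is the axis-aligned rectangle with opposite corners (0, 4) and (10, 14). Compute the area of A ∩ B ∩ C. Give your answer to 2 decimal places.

31.00

The intersection is the polygon with vertices (9,4), (9,7), (6,7), (6,4), (0,4), (0,8), (10,8), (10,4).
By the shoelace formula its area is 31.00.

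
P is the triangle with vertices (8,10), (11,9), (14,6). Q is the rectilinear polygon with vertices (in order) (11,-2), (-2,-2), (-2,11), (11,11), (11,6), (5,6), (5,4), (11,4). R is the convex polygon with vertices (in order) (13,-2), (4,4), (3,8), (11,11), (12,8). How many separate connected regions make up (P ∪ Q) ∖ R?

(P ∪ Q) ∖ R splits into 2 disjoint pieces (area 0.6429, area 110.6667).

2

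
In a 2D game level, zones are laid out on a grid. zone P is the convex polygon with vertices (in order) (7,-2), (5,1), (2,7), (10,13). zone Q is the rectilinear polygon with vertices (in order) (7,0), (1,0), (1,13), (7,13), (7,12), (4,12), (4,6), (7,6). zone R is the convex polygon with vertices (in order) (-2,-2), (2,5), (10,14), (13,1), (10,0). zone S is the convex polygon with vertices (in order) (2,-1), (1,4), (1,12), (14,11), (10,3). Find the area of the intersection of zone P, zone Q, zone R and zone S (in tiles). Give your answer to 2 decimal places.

The intersection is the polygon with vertices (4,7.25), (4,6), (7,6), (7,1.5), (5.25,0.625), (5,1), (2.64,5.72).
By the shoelace formula its area is 16.83.

16.83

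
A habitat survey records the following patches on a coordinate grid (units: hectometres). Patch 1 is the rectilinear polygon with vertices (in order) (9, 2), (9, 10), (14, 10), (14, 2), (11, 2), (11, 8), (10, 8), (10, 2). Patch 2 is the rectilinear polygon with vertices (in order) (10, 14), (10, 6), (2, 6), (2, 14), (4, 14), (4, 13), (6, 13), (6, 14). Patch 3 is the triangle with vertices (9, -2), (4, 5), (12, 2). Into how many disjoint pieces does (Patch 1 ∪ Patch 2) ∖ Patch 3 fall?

(Patch 1 ∪ Patch 2) ∖ Patch 3 is a single connected region.

1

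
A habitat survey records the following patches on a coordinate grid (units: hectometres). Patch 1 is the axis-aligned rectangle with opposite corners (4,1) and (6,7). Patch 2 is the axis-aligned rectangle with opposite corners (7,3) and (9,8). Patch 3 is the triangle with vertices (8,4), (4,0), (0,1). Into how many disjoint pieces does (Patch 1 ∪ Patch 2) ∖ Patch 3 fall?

3

(Patch 1 ∪ Patch 2) ∖ Patch 3 splits into 3 disjoint pieces (area 0.5, area 8.25, area 9.6875).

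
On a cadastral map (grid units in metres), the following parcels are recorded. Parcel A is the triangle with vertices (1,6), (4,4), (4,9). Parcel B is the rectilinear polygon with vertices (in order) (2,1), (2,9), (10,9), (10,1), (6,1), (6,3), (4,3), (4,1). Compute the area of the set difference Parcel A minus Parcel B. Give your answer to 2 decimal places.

|Parcel A| = 7.5, |Parcel A∩Parcel B| = 6.6667.
|Parcel A ∖ Parcel B| = |Parcel A| − |Parcel A∩Parcel B| = 7.5 − 6.6667 = 0.83.

0.83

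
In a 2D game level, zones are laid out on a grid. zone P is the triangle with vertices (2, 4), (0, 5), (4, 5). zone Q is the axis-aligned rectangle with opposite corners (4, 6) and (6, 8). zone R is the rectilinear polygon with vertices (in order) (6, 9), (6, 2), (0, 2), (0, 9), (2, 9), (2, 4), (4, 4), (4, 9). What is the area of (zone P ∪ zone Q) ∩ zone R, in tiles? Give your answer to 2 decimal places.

5.00

|zone P ∪ zone Q| = 6.
|(zone P ∪ zone Q) ∩ zone R| = 5.00.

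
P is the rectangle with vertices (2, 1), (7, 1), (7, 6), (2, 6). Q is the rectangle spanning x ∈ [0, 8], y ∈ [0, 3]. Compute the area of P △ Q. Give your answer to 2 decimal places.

|P∩Q|: x∈[2,7], y∈[1,3] → 5·2 = 10.
|P △ Q| = |P| + |Q| − 2·|P∩Q| = 25 + 24 − 20 = 29.00.

29.00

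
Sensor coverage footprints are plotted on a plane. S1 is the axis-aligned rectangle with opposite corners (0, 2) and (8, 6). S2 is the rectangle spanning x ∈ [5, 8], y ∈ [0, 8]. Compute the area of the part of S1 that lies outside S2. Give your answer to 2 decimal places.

20.00

|S1∩S2|: x∈[5,8], y∈[2,6] → 3·4 = 12.
|S1| = 32.
|S1 ∖ S2| = |S1| − |S1∩S2| = 32 − 12 = 20.00.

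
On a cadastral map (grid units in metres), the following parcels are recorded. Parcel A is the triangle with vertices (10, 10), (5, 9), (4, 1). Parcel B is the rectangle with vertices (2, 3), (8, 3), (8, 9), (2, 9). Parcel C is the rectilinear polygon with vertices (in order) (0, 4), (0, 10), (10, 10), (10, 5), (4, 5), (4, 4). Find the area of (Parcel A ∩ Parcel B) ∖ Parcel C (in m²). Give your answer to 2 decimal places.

3.25

|Parcel A ∩ Parcel B| = 14.9167.
|(Parcel A ∩ Parcel B) ∩ Parcel C| = 11.6667.
|(Parcel A ∩ Parcel B) ∖ Parcel C| = 14.9167 − 11.6667 = 3.25.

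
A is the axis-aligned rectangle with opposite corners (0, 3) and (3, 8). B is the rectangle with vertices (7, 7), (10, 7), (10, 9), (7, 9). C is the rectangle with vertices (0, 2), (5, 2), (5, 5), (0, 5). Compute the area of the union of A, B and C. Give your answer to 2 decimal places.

30.00

By inclusion–exclusion:
Individual areas: |A| = 15, |B| = 6, |C| = 15.
|A∩B| = 0 (no overlap).
|A∩C|: x∈[0,3], y∈[3,5] → 3·2 = 6.
|B∩C| = 0 (no overlap).
|A∩B∩C| = 0.
|A ∪ B ∪ C| = 36 − 6 + 0 = 30.00.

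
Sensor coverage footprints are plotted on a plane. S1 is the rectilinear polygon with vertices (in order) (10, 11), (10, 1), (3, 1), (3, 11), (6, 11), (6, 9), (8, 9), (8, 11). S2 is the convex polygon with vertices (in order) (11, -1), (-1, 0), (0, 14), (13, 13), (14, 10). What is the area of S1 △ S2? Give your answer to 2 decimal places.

|S1| = 66, |S2| = 186.5, |S1∩S2| = 66.
|S1 △ S2| = |S1| + |S2| − 2·|S1∩S2| = 66 + 186.5 − 132 = 120.50.

120.50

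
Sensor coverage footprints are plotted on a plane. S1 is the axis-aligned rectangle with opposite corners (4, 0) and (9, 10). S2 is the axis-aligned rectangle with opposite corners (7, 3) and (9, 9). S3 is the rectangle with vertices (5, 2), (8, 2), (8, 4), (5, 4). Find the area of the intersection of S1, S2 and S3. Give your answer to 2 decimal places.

1.00

The intersection is the polygon with vertices (7,3), (7,4), (8,4), (8,3).
By the shoelace formula its area is 1.00.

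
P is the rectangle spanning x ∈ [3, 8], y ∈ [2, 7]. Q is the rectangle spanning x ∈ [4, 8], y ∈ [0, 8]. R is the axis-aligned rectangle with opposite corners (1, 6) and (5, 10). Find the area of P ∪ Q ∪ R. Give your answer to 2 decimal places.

50.00

By inclusion–exclusion:
Individual areas: |P| = 25, |Q| = 32, |R| = 16.
|P∩Q|: x∈[4,8], y∈[2,7] → 4·5 = 20.
|P∩R|: x∈[3,5], y∈[6,7] → 2·1 = 2.
|Q∩R|: x∈[4,5], y∈[6,8] → 1·2 = 2.
|P∩Q∩R| = 1.
|P ∪ Q ∪ R| = 73 − 24 + 1 = 50.00.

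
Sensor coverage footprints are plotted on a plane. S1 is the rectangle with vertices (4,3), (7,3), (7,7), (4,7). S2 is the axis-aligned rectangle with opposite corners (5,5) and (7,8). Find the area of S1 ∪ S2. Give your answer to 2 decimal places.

14.00

By inclusion–exclusion:
Individual areas: |S1| = 12, |S2| = 6.
|S1∩S2|: x∈[5,7], y∈[5,7] → 2·2 = 4.
|S1 ∪ S2| = 18 − 4 = 14.00.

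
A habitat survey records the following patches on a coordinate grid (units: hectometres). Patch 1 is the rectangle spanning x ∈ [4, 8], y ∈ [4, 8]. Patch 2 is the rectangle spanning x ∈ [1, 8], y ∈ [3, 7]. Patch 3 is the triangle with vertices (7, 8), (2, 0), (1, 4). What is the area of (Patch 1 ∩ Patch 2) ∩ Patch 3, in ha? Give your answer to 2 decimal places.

3.56

The region (Patch 1 ∩ Patch 2) ∩ Patch 3 is the polygon with vertices (4,4), (4,6), (5.5,7), (6.375,7), (4.5,4).
By the shoelace formula its area is 3.56.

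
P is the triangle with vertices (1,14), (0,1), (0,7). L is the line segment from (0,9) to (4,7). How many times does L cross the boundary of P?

2

The segment meets the boundary at (0.593,8.704), (0.267,8.867).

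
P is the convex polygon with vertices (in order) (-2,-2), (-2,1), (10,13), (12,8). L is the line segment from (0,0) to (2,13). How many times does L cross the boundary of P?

The segment meets the boundary at (0.545,3.545).

1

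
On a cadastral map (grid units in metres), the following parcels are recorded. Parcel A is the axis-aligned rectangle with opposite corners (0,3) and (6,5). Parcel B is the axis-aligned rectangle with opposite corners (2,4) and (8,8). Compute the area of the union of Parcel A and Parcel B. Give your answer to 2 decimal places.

By inclusion–exclusion:
Individual areas: |Parcel A| = 12, |Parcel B| = 24.
|Parcel A∩Parcel B|: x∈[2,6], y∈[4,5] → 4·1 = 4.
|Parcel A ∪ Parcel B| = 36 − 4 = 32.00.

32.00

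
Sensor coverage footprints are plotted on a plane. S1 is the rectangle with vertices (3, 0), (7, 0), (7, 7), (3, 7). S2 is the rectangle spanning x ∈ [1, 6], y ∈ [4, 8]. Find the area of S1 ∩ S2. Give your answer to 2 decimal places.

|S1∩S2|: x∈[3,6], y∈[4,7] → 3·3 = 9.

9.00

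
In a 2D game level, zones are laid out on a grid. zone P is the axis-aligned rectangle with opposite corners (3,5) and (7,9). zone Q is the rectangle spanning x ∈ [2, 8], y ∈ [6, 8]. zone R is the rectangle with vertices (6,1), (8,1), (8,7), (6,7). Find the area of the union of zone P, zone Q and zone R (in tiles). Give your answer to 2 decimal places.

29.00

By inclusion–exclusion:
Individual areas: |zone P| = 16, |zone Q| = 12, |zone R| = 12.
|zone P∩zone Q|: x∈[3,7], y∈[6,8] → 4·2 = 8.
|zone P∩zone R|: x∈[6,7], y∈[5,7] → 1·2 = 2.
|zone Q∩zone R|: x∈[6,8], y∈[6,7] → 2·1 = 2.
|zone P∩zone Q∩zone R| = 1.
|zone P ∪ zone Q ∪ zone R| = 40 − 12 + 1 = 29.00.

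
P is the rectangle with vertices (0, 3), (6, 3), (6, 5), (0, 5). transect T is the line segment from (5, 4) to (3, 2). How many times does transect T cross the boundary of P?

The segment meets the boundary at (4,3).

1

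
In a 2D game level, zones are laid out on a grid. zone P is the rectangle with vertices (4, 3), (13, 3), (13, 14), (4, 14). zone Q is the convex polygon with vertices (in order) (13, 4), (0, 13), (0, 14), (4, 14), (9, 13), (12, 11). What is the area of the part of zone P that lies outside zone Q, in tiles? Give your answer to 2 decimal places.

|zone P| = 99, |zone P∩zone Q| = 46.9615.
|zone P ∖ zone Q| = |zone P| − |zone P∩zone Q| = 99 − 46.9615 = 52.04.

52.04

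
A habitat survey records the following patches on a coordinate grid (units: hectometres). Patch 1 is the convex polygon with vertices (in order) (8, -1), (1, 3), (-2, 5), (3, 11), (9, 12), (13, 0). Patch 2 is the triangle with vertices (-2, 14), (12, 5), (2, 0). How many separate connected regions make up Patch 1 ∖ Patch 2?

3

Patch 1 ∖ Patch 2 splits into 3 disjoint pieces (area 26.8952, area 5.6757, area 21.3252).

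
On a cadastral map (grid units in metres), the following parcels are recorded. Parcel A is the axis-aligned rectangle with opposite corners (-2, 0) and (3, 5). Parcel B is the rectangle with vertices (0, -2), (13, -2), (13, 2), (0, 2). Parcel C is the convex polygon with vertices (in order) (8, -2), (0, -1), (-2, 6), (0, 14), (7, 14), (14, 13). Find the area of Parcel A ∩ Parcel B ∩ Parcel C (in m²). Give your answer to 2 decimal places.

The intersection is the polygon with vertices (0,0), (0,2), (3,2), (3,0).
By the shoelace formula its area is 6.00.

6.00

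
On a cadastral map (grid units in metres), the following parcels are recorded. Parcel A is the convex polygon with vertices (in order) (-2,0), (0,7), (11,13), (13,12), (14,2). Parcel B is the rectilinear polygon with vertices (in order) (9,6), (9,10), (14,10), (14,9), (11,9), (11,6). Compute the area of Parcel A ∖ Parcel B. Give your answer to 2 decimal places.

|Parcel A| = 133, |Parcel A∩Parcel B| = 10.25.
|Parcel A ∖ Parcel B| = |Parcel A| − |Parcel A∩Parcel B| = 133 − 10.25 = 122.75.

122.75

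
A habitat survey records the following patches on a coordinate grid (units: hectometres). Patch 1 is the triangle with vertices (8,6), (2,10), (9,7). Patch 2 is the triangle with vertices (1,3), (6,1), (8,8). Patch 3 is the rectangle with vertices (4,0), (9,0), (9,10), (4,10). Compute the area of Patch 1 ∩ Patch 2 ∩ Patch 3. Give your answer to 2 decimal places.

The intersection is the polygon with vertices (7.5,7.643), (7.854,7.491), (7.52,6.32), (6.552,6.965).
By the shoelace formula its area is 0.87.

0.87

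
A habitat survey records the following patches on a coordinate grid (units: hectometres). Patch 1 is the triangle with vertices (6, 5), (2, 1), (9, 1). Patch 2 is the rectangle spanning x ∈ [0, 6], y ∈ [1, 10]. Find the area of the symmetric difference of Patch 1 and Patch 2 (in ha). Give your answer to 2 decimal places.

52.00

|Patch 1| = 14, |Patch 2| = 54, |Patch 1∩Patch 2| = 8.
|Patch 1 △ Patch 2| = |Patch 1| + |Patch 2| − 2·|Patch 1∩Patch 2| = 14 + 54 − 16 = 52.00.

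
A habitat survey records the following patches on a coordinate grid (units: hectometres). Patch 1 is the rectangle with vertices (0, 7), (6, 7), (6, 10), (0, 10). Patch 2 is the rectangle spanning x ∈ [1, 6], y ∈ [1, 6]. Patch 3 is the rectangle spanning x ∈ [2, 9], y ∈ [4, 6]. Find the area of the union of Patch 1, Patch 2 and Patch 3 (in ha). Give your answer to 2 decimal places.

49.00

By inclusion–exclusion:
Individual areas: |Patch 1| = 18, |Patch 2| = 25, |Patch 3| = 14.
|Patch 1∩Patch 2| = 0 (no overlap).
|Patch 1∩Patch 3| = 0 (no overlap).
|Patch 2∩Patch 3|: x∈[2,6], y∈[4,6] → 4·2 = 8.
|Patch 1∩Patch 2∩Patch 3| = 0.
|Patch 1 ∪ Patch 2 ∪ Patch 3| = 57 − 8 + 0 = 49.00.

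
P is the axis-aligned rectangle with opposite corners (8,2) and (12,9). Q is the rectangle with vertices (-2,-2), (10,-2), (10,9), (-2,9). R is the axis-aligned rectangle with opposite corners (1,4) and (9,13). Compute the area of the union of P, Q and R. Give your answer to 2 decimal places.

178.00

By inclusion–exclusion:
Individual areas: |P| = 28, |Q| = 132, |R| = 72.
|P∩Q|: x∈[8,10], y∈[2,9] → 2·7 = 14.
|P∩R|: x∈[8,9], y∈[4,9] → 1·5 = 5.
|Q∩R|: x∈[1,9], y∈[4,9] → 8·5 = 40.
|P∩Q∩R| = 5.
|P ∪ Q ∪ R| = 232 − 59 + 5 = 178.00.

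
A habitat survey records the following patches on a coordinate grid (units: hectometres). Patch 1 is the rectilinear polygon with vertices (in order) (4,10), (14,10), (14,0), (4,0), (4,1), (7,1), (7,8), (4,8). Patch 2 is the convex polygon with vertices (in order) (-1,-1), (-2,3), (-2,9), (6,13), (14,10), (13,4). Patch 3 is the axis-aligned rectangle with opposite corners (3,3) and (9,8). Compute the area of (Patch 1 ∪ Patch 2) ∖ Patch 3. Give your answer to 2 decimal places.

|Patch 1 ∪ Patch 2| = 178.5071.
|(Patch 1 ∪ Patch 2) ∩ Patch 3| = 30.
|(Patch 1 ∪ Patch 2) ∖ Patch 3| = 178.5071 − 30 = 148.51.

148.51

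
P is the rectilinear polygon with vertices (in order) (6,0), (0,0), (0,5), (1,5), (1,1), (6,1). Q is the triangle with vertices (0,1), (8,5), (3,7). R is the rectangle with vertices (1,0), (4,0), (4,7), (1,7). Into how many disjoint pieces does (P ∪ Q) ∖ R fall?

3

(P ∪ Q) ∖ R splits into 3 disjoint pieces (area 5, area 7.2, area 2).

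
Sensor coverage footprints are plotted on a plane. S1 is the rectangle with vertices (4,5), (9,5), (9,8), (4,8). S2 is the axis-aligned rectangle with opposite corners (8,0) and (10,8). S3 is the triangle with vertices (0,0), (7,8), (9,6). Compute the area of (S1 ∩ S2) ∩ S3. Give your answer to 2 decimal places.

0.83

The region (S1 ∩ S2) ∩ S3 is the polygon with vertices (8,7), (9,6), (8,5.333).
By the shoelace formula its area is 0.83.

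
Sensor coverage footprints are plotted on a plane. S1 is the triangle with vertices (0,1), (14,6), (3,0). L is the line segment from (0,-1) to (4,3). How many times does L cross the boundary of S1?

2

The segment meets the boundary at (3.111,2.111), (1.5,0.5).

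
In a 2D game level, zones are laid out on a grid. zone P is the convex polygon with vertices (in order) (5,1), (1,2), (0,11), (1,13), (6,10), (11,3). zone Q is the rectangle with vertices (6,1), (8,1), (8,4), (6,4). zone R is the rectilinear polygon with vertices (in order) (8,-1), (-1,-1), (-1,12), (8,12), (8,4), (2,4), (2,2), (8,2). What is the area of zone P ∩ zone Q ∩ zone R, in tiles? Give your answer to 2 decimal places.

0.67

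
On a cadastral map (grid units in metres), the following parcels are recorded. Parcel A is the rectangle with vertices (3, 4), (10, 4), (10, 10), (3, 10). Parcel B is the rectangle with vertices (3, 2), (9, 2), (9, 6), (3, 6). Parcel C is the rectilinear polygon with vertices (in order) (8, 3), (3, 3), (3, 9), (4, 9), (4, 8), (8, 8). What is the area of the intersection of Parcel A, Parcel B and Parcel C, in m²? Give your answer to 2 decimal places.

10.00

The intersection is the polygon with vertices (8,6), (8,4), (3,4), (3,6).
By the shoelace formula its area is 10.00.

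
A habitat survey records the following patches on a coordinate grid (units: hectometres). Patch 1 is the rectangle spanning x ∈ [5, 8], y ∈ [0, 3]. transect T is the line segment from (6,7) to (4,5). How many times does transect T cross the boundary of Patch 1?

The segment lies entirely outside Patch 1 and never meets its boundary.

0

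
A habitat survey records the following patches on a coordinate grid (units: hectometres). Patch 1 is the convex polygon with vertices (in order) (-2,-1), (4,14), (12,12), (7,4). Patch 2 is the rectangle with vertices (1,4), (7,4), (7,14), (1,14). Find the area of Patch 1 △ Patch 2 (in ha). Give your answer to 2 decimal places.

|Patch 1| = 89.5, |Patch 2| = 60, |Patch 1∩Patch 2| = 47.625.
|Patch 1 △ Patch 2| = |Patch 1| + |Patch 2| − 2·|Patch 1∩Patch 2| = 89.5 + 60 − 95.25 = 54.25.

54.25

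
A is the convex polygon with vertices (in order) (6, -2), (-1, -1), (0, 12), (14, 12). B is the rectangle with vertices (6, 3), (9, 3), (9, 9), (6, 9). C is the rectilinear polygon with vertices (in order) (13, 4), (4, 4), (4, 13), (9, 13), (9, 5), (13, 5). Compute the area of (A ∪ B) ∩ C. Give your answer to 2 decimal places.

40.71

The region (A ∪ B) ∩ C is the polygon with vertices (9,12), (9,5), (10,5), (9.429,4), (4,4), (4,12).
By the shoelace formula its area is 40.71.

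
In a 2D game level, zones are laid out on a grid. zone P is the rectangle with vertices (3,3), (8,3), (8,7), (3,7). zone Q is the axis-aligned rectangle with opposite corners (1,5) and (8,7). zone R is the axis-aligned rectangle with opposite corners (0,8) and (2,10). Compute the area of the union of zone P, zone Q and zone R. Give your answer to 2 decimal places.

28.00

By inclusion–exclusion:
Individual areas: |zone P| = 20, |zone Q| = 14, |zone R| = 4.
|zone P∩zone Q|: x∈[3,8], y∈[5,7] → 5·2 = 10.
|zone P∩zone R| = 0 (no overlap).
|zone Q∩zone R| = 0 (no overlap).
|zone P∩zone Q∩zone R| = 0.
|zone P ∪ zone Q ∪ zone R| = 38 − 10 + 0 = 28.00.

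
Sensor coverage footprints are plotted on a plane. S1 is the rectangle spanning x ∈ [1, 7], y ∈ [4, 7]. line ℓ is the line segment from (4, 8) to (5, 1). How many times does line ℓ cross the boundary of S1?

2

The segment meets the boundary at (4.571,4), (4.143,7).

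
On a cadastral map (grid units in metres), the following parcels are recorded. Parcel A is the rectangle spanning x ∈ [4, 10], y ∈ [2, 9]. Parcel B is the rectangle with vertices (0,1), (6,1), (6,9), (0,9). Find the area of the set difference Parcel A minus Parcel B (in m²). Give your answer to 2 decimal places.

|Parcel A∩Parcel B|: x∈[4,6], y∈[2,9] → 2·7 = 14.
|Parcel A| = 42.
|Parcel A ∖ Parcel B| = |Parcel A| − |Parcel A∩Parcel B| = 42 − 14 = 28.00.

28.00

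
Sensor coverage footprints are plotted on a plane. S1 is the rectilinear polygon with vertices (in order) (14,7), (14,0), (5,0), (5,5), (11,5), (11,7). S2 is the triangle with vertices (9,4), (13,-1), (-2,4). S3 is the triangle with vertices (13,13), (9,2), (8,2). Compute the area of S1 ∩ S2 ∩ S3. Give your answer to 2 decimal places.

1.59

The intersection is the polygon with vertices (9,4), (9.5,3.375), (9,2), (8,2), (8.909,4).
By the shoelace formula its area is 1.59.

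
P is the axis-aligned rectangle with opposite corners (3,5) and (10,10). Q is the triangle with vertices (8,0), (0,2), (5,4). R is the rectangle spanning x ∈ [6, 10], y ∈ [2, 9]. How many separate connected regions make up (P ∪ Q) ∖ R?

(P ∪ Q) ∖ R splits into 2 disjoint pieces (area 19, area 12.8333).

2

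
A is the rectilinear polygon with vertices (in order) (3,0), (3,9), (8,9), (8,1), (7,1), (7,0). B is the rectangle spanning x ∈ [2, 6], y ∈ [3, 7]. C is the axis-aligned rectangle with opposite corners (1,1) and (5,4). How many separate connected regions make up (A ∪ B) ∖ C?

1

(A ∪ B) ∖ C is a single connected region.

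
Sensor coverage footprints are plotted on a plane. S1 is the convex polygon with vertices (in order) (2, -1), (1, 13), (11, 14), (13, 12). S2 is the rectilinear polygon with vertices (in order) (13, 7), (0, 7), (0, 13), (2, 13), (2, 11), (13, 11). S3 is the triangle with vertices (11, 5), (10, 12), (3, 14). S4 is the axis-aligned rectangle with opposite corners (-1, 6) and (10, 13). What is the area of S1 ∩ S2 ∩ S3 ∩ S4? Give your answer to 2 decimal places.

The intersection is the polygon with vertices (8.99,7.261), (5.667,11), (10,11), (10,8.454).
By the shoelace formula its area is 9.39.

9.39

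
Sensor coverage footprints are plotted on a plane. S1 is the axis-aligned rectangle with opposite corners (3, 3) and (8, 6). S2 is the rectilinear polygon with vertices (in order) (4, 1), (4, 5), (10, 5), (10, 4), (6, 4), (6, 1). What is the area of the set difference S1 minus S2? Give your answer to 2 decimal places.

9.00

|S1| = 15, |S1∩S2| = 6.
|S1 ∖ S2| = |S1| − |S1∩S2| = 15 − 6 = 9.00.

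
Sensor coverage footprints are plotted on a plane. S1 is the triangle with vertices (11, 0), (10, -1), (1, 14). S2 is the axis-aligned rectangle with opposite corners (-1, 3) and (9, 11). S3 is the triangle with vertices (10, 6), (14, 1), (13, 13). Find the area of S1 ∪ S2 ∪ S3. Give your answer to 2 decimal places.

By inclusion–exclusion:
Individual areas: |S1| = 12, |S2| = 80, |S3| = 21.5.
|S1∩S2| = 6.4.
|S1∩S3| = 0.
|S2∩S3| = 0.
|S1∩S2∩S3| = 0.
|S1 ∪ S2 ∪ S3| = 113.5 − 6.4 + 0 = 107.10.

107.10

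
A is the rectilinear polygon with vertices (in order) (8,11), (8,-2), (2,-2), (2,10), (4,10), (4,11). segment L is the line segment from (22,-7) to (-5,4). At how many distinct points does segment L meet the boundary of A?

2

The segment meets the boundary at (2,1.148), (8,-1.296).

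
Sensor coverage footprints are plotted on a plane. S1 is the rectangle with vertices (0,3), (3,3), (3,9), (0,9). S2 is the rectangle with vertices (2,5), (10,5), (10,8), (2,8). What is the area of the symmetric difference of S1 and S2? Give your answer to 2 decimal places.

36.00

|S1∩S2|: x∈[2,3], y∈[5,8] → 1·3 = 3.
|S1 △ S2| = |S1| + |S2| − 2·|S1∩S2| = 18 + 24 − 6 = 36.00.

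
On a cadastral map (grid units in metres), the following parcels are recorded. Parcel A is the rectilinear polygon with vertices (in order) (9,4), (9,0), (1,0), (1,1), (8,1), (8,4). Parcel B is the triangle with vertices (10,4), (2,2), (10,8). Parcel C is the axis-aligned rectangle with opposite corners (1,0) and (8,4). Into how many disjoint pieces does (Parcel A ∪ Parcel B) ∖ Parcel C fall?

(Parcel A ∪ Parcel B) ∖ Parcel C is a single connected region.

1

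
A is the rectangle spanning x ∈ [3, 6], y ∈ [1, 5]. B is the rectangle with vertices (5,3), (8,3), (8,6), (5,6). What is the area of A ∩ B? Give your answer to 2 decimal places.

|A∩B|: x∈[5,6], y∈[3,5] → 1·2 = 2.

2.00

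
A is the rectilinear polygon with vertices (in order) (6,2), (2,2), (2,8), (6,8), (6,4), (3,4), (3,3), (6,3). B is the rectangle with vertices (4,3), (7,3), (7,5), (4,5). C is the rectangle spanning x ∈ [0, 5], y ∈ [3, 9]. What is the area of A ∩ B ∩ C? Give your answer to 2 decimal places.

1.00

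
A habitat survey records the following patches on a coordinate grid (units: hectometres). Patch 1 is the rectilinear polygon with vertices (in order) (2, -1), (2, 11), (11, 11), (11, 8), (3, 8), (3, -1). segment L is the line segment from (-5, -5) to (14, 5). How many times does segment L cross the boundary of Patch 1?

The segment meets the boundary at (3,-0.789), (2.6,-1).

2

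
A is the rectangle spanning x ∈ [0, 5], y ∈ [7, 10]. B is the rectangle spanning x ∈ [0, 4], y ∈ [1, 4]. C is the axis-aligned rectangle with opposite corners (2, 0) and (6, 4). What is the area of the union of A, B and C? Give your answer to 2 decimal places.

37.00

By inclusion–exclusion:
Individual areas: |A| = 15, |B| = 12, |C| = 16.
|A∩B| = 0 (no overlap).
|A∩C| = 0 (no overlap).
|B∩C|: x∈[2,4], y∈[1,4] → 2·3 = 6.
|A∩B∩C| = 0.
|A ∪ B ∪ C| = 43 − 6 + 0 = 37.00.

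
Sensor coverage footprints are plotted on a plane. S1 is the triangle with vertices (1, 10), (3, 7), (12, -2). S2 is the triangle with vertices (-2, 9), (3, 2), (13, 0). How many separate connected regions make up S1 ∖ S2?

S1 ∖ S2 splits into 2 disjoint pieces (area 2.9352, area 0.3087).

2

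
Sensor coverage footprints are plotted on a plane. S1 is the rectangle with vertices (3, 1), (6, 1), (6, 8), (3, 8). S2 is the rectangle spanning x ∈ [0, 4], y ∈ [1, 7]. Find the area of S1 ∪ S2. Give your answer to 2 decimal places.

39.00

By inclusion–exclusion:
Individual areas: |S1| = 21, |S2| = 24.
|S1∩S2|: x∈[3,4], y∈[1,7] → 1·6 = 6.
|S1 ∪ S2| = 45 − 6 = 39.00.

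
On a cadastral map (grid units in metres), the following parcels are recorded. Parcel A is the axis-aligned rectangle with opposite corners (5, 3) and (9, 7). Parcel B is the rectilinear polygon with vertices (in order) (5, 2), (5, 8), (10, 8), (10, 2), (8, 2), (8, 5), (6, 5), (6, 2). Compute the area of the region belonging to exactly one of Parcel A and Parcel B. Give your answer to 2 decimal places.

|Parcel A| = 16, |Parcel B| = 24, |Parcel A∩Parcel B| = 12.
|Parcel A △ Parcel B| = |Parcel A| + |Parcel B| − 2·|Parcel A∩Parcel B| = 16 + 24 − 24 = 16.00.

16.00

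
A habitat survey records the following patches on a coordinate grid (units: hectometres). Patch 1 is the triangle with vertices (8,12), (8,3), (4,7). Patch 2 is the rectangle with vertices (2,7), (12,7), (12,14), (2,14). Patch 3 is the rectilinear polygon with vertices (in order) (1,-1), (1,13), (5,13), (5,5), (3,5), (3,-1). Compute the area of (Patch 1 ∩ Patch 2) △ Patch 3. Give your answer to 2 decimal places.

52.75

|Patch 1 ∩ Patch 2| = 10.
|(Patch 1 ∩ Patch 2) ∩ Patch 3| = 0.625.
|(Patch 1 ∩ Patch 2) △ Patch 3| = 10 + 44 − 1.25 = 52.75.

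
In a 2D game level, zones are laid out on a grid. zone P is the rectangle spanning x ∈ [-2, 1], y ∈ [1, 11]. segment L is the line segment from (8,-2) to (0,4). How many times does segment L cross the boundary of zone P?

1

The segment meets the boundary at (1,3.25).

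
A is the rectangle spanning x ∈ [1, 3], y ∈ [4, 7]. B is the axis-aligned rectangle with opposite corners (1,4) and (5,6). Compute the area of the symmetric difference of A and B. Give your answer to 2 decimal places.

6.00

|A∩B|: x∈[1,3], y∈[4,6] → 2·2 = 4.
|A △ B| = |A| + |B| − 2·|A∩B| = 6 + 8 − 8 = 6.00.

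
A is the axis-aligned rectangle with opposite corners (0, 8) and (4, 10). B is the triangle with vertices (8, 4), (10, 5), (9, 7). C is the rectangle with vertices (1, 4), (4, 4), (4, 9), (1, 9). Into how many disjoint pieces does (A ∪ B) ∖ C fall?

2

(A ∪ B) ∖ C splits into 2 disjoint pieces (area 5, area 2.5).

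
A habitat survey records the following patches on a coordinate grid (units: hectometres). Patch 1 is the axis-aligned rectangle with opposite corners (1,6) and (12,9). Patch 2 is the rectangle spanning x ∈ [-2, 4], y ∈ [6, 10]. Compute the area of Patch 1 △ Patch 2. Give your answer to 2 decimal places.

39.00

|Patch 1∩Patch 2|: x∈[1,4], y∈[6,9] → 3·3 = 9.
|Patch 1 △ Patch 2| = |Patch 1| + |Patch 2| − 2·|Patch 1∩Patch 2| = 33 + 24 − 18 = 39.00.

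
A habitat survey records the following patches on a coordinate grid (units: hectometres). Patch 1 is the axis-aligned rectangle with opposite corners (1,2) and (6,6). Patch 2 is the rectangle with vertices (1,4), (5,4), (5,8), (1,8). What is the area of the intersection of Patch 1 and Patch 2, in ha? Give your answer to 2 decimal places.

8.00

|Patch 1∩Patch 2|: x∈[1,5], y∈[4,6] → 4·2 = 8.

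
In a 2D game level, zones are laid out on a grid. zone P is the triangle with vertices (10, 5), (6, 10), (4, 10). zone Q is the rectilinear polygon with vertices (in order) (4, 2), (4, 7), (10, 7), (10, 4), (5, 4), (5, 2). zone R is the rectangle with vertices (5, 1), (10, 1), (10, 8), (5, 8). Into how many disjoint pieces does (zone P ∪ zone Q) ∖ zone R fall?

(zone P ∪ zone Q) ∖ zone R splits into 2 disjoint pieces (area 3.2, area 5).

2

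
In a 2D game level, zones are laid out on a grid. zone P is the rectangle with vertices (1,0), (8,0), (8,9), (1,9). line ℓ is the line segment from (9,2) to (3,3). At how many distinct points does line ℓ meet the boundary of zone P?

1

The segment meets the boundary at (8,2.167).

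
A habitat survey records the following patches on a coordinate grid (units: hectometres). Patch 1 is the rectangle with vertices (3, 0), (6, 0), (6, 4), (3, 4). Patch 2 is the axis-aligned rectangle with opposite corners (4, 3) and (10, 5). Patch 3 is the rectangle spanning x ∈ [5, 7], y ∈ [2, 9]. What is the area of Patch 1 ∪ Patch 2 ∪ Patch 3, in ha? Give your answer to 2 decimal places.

31.00

By inclusion–exclusion:
Individual areas: |Patch 1| = 12, |Patch 2| = 12, |Patch 3| = 14.
|Patch 1∩Patch 2|: x∈[4,6], y∈[3,4] → 2·1 = 2.
|Patch 1∩Patch 3|: x∈[5,6], y∈[2,4] → 1·2 = 2.
|Patch 2∩Patch 3|: x∈[5,7], y∈[3,5] → 2·2 = 4.
|Patch 1∩Patch 2∩Patch 3| = 1.
|Patch 1 ∪ Patch 2 ∪ Patch 3| = 38 − 8 + 1 = 31.00.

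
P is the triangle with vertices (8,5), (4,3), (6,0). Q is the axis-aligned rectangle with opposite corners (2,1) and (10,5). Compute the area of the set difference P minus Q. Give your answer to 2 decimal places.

|P| = 8, |P∩Q| = 7.4667.
|P ∖ Q| = |P| − |P∩Q| = 8 − 7.4667 = 0.53.

0.53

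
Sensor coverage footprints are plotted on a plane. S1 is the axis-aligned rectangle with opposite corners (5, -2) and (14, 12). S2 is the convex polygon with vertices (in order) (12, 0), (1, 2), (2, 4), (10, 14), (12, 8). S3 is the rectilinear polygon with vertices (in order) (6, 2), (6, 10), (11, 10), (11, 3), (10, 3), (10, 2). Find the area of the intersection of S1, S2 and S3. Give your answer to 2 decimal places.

38.60

The intersection is the polygon with vertices (6.8,10), (11,10), (11,3), (10,3), (10,2), (6,2), (6,9).
By the shoelace formula its area is 38.60.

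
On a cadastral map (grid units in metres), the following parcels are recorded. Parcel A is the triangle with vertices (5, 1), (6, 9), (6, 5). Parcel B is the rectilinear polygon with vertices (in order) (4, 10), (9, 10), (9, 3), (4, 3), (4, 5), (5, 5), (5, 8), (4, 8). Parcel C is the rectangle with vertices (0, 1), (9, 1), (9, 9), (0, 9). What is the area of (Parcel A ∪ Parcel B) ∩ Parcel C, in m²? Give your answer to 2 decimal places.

|Parcel A ∪ Parcel B| = 32.25.
|(Parcel A ∪ Parcel B) ∩ Parcel C| = 27.25.

27.25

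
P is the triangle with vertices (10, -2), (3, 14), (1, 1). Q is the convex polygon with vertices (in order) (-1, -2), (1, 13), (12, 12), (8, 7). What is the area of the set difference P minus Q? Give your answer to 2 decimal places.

|P| = 61.5, |P∩Q| = 34.1139.
|P ∖ Q| = |P| − |P∩Q| = 61.5 − 34.1139 = 27.39.

27.39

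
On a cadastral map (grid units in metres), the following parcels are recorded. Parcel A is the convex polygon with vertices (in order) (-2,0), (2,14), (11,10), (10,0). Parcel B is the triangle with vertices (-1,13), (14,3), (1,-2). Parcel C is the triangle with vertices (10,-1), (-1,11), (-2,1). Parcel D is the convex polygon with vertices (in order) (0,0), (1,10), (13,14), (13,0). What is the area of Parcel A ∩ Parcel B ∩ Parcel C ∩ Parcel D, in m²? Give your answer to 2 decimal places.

37.33

The intersection is the polygon with vertices (4,0), (0.659,0.557), (0.314,3.143), (0.893,8.934), (8.332,0.82), (6.2,0).
By the shoelace formula its area is 37.33.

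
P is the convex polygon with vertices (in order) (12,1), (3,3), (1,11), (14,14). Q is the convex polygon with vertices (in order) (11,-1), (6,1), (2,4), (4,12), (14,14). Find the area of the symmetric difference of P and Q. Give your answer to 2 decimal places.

25.84

|P| = 115.5, |Q| = 116.5, |P∩Q| = 103.081.
|P △ Q| = |P| + |Q| − 2·|P∩Q| = 115.5 + 116.5 − 206.1619 = 25.84.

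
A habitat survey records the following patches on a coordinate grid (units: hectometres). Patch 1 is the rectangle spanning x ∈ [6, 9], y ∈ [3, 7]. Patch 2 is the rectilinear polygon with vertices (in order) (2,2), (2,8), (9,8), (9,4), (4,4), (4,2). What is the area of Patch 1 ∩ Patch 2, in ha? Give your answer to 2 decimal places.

The intersection is the polygon with vertices (9,4), (6,4), (6,7), (9,7).
By the shoelace formula its area is 9.00.

9.00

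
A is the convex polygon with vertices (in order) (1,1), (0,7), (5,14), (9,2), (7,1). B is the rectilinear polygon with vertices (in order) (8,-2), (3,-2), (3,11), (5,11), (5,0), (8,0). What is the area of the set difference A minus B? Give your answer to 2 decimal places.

|A| = 71.5, |A∩B| = 20.
|A ∖ B| = |A| − |A∩B| = 71.5 − 20 = 51.50.

51.50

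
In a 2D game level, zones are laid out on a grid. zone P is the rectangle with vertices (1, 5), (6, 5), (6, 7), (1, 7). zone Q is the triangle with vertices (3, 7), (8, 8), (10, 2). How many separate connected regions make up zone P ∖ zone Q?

1

zone P ∖ zone Q is a single connected region.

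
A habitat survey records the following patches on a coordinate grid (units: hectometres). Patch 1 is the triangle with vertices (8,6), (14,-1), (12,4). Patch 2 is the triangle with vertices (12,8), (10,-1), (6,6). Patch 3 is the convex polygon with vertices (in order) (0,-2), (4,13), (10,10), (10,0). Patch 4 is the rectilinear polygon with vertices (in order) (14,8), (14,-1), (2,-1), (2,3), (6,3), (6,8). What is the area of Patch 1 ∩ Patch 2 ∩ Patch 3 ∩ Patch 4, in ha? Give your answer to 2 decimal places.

The intersection is the polygon with vertices (10,3.667), (8,6), (10,5).
By the shoelace formula its area is 1.33.

1.33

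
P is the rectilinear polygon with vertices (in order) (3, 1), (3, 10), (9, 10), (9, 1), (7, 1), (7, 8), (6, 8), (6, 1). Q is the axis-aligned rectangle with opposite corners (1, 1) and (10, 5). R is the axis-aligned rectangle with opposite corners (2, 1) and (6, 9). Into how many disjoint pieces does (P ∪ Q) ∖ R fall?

2

(P ∪ Q) ∖ R splits into 2 disjoint pieces (area 31, area 4).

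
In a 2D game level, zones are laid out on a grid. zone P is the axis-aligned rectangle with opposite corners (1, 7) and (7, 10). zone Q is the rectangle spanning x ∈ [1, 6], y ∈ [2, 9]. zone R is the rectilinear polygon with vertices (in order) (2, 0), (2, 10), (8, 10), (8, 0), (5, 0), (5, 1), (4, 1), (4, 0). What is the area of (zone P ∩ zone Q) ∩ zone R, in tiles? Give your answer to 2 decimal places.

The region (zone P ∩ zone Q) ∩ zone R is the polygon with vertices (6,9), (6,7), (2,7), (2,9).
By the shoelace formula its area is 8.00.

8.00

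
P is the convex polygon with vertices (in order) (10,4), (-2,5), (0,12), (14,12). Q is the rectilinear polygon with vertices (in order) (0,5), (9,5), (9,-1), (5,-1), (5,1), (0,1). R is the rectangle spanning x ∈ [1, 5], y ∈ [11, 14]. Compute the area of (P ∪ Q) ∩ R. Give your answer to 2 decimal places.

4.00

The region (P ∪ Q) ∩ R is the polygon with vertices (5,12), (5,11), (1,11), (1,12).
By the shoelace formula its area is 4.00.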